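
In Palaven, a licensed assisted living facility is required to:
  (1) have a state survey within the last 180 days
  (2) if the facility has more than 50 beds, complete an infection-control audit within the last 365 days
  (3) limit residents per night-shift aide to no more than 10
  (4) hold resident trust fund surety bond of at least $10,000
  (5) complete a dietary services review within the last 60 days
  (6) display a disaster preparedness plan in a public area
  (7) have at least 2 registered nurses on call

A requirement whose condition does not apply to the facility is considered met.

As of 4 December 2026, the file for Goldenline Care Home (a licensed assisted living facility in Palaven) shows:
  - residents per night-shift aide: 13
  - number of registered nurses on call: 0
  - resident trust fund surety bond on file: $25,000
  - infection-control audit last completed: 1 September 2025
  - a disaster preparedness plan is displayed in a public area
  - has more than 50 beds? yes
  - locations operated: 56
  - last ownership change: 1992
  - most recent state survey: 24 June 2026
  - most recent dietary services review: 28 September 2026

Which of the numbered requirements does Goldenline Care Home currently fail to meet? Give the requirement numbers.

2, 3, 5, 7

1. state survey 163 days ago vs limit 180 → met
2. condition 'has more than 50 beds' holds; infection-control audit 459 days ago vs limit 365 → not met
3. residents per night-shift aide 13 > 10 → not met
4. resident trust fund surety bond $25,000 ≥ $10,000 → met
5. dietary services review 67 days ago vs limit 60 → not met
6. disaster preparedness plan present → met
7. registered nurses on call 0 < 2 → not met
Not met: 2, 3, 5, 7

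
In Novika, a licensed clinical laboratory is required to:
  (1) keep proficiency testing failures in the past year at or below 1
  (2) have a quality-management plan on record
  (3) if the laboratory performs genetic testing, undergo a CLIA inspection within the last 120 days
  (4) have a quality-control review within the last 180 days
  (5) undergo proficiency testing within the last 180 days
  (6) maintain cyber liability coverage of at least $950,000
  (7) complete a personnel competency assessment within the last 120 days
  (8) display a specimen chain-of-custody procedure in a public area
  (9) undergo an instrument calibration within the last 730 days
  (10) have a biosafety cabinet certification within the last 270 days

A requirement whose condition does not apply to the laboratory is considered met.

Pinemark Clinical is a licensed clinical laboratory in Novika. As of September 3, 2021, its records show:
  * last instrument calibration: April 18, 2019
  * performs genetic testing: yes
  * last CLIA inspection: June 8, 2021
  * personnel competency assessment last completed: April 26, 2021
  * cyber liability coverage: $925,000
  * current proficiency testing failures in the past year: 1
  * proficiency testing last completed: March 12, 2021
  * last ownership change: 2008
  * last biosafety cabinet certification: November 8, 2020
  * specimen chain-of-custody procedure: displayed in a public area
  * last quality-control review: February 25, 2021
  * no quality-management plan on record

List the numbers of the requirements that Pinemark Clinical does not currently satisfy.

1. proficiency testing failures in the past year 1 ≤ 1 → met
2. quality-management plan absent → not met
3. condition 'performs genetic testing' holds; CLIA inspection 87 days ago vs limit 120 → met
4. quality-control review 190 days ago vs limit 180 → not met
5. proficiency testing 175 days ago vs limit 180 → met
6. cyber liability coverage $925,000 < $950,000 → not met
7. personnel competency assessment 130 days ago vs limit 120 → not met
8. specimen chain-of-custody procedure present → met
9. instrument calibration 869 days ago vs limit 730 → not met
10. biosafety cabinet certification 299 days ago vs limit 270 → not met
Not met: 2, 4, 6, 7, 9, 10

2, 4, 6, 7, 9, 10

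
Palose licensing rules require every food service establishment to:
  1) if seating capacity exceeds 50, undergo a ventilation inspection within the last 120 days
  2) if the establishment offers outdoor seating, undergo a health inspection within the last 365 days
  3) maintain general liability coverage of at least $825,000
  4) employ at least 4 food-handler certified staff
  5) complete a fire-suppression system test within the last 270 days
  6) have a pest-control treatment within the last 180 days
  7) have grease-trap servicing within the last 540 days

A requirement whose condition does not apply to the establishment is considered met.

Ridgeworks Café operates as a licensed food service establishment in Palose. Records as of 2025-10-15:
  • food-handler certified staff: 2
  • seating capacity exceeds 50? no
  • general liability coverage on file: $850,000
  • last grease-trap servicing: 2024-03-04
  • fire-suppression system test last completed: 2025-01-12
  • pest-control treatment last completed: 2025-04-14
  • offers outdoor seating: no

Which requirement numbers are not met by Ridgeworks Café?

1. condition 'seating capacity exceeds 50' does not hold → requirement n/a → met
2. condition 'offers outdoor seating' does not hold → requirement n/a → met
3. general liability coverage $850,000 ≥ $825,000 → met
4. food-handler certified staff 2 < 4 → not met
5. fire-suppression system test 276 days ago vs limit 270 → not met
6. pest-control treatment 184 days ago vs limit 180 → not met
7. grease-trap servicing 590 days ago vs limit 540 → not met
Not met: 4, 5, 6, 7

4, 5, 6, 7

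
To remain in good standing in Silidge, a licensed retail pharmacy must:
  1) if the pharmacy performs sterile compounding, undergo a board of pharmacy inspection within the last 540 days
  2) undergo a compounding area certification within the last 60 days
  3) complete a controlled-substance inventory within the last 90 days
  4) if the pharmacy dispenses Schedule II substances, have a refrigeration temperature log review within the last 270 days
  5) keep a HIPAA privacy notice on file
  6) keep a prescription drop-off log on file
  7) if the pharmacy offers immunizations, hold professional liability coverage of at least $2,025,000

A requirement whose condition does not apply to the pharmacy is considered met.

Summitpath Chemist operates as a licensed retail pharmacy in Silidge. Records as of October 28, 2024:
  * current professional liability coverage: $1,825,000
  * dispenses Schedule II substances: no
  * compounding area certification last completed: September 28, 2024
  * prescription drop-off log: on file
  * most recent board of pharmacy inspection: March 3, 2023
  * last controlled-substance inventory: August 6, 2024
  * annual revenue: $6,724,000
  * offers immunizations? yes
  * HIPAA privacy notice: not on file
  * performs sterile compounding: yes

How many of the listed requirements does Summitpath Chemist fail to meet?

1. condition 'performs sterile compounding' holds; board of pharmacy inspection 605 days ago vs limit 540 → not met
2. compounding area certification 30 days ago vs limit 60 → met
3. controlled-substance inventory 83 days ago vs limit 90 → met
4. condition 'dispenses Schedule II substances' does not hold → requirement n/a → met
5. HIPAA privacy notice absent → not met
6. prescription drop-off log present → met
7. condition 'offers immunizations' holds; professional liability coverage $1,825,000 < $2,025,000 → not met
Not met: 3 of 7

3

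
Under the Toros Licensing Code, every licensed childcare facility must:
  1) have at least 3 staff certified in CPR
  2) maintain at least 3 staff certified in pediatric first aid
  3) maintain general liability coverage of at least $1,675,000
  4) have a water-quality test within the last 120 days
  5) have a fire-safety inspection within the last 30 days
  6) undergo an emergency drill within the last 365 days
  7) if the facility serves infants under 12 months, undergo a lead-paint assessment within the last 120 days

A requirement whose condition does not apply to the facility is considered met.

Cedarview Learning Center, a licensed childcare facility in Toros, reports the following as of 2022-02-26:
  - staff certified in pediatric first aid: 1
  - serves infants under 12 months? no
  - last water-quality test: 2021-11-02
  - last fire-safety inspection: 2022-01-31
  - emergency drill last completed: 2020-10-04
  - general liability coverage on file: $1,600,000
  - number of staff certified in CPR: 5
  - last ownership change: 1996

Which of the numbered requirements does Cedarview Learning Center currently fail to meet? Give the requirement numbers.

2, 3, 6

1. staff certified in CPR 5 ≥ 3 → met
2. staff certified in pediatric first aid 1 < 3 → not met
3. general liability coverage $1,600,000 < $1,675,000 → not met
4. water-quality test 116 days ago vs limit 120 → met
5. fire-safety inspection 26 days ago vs limit 30 → met
6. emergency drill 510 days ago vs limit 365 → not met
7. condition 'serves infants under 12 months' does not hold → requirement n/a → met
Not met: 2, 3, 6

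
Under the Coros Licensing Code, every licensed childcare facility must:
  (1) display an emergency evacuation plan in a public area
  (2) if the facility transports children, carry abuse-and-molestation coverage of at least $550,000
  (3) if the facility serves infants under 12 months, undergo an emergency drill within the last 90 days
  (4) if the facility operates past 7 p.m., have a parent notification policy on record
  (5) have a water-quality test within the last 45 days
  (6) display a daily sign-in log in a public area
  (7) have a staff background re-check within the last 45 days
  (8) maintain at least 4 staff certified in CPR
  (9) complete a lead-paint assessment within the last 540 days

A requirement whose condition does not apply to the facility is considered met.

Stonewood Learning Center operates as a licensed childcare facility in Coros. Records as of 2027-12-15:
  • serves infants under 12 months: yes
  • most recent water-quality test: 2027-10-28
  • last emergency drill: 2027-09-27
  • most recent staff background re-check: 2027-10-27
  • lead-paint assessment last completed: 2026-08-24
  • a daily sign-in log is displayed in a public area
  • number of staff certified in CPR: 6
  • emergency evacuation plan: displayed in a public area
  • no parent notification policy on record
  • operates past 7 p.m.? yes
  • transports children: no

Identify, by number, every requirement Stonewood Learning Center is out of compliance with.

4, 5, 7

1. emergency evacuation plan present → met
2. condition 'transports children' does not hold → requirement n/a → met
3. condition 'serves infants under 12 months' holds; emergency drill 79 days ago vs limit 90 → met
4. condition 'operates past 7 p.m.' holds; parent notification policy absent → not met
5. water-quality test 48 days ago vs limit 45 → not met
6. daily sign-in log present → met
7. staff background re-check 49 days ago vs limit 45 → not met
8. staff certified in CPR 6 ≥ 4 → met
9. lead-paint assessment 478 days ago vs limit 540 → met
Not met: 4, 5, 7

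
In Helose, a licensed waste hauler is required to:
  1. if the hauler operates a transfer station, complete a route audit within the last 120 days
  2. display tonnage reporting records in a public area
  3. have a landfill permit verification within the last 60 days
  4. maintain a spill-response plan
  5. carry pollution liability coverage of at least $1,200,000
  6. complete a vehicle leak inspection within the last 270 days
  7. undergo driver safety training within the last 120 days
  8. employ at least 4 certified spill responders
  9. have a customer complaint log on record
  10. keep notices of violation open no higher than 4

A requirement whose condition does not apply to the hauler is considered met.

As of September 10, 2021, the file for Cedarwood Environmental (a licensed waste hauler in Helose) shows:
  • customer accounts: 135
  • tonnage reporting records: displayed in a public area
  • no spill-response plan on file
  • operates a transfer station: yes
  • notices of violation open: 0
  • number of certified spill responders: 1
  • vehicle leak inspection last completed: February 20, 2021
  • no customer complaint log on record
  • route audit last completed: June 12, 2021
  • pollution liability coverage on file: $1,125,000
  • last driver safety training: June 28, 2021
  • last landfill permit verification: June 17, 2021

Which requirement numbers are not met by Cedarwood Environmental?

3, 4, 5, 8, 9

1. condition 'operates a transfer station' holds; route audit 90 days ago vs limit 120 → met
2. tonnage reporting records present → met
3. landfill permit verification 85 days ago vs limit 60 → not met
4. spill-response plan absent → not met
5. pollution liability coverage $1,125,000 < $1,200,000 → not met
6. vehicle leak inspection 202 days ago vs limit 270 → met
7. driver safety training 74 days ago vs limit 120 → met
8. certified spill responders 1 < 4 → not met
9. customer complaint log absent → not met
10. notices of violation open 0 ≤ 4 → met
Not met: 3, 4, 5, 8, 9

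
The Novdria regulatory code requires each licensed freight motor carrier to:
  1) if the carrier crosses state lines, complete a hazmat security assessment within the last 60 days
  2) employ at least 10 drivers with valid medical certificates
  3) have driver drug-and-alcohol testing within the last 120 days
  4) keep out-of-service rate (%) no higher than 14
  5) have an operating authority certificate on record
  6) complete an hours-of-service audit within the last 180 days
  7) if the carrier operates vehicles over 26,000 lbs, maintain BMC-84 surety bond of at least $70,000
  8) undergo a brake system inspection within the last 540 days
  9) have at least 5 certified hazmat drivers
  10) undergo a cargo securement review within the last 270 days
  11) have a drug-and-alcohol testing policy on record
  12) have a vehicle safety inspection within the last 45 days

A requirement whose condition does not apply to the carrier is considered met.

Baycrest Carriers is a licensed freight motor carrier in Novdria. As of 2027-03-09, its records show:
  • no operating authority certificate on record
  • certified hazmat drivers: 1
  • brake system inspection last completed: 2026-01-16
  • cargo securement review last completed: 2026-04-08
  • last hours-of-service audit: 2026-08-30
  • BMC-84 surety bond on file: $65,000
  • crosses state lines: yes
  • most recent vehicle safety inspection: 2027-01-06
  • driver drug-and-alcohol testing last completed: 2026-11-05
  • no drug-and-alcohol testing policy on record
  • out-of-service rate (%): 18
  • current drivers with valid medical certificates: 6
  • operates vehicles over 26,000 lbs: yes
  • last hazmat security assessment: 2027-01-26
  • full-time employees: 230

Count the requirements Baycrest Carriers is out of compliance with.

1. condition 'crosses state lines' holds; hazmat security assessment 42 days ago vs limit 60 → met
2. drivers with valid medical certificates 6 < 10 → not met
3. driver drug-and-alcohol testing 124 days ago vs limit 120 → not met
4. out-of-service rate (%) 18 > 14 → not met
5. operating authority certificate absent → not met
6. hours-of-service audit 191 days ago vs limit 180 → not met
7. condition 'operates vehicles over 26,000 lbs' holds; BMC-84 surety bond $65,000 < $70,000 → not met
8. brake system inspection 417 days ago vs limit 540 → met
9. certified hazmat drivers 1 < 5 → not met
10. cargo securement review 335 days ago vs limit 270 → not met
11. drug-and-alcohol testing policy absent → not met
12. vehicle safety inspection 62 days ago vs limit 45 → not met
Not met: 10 of 12

10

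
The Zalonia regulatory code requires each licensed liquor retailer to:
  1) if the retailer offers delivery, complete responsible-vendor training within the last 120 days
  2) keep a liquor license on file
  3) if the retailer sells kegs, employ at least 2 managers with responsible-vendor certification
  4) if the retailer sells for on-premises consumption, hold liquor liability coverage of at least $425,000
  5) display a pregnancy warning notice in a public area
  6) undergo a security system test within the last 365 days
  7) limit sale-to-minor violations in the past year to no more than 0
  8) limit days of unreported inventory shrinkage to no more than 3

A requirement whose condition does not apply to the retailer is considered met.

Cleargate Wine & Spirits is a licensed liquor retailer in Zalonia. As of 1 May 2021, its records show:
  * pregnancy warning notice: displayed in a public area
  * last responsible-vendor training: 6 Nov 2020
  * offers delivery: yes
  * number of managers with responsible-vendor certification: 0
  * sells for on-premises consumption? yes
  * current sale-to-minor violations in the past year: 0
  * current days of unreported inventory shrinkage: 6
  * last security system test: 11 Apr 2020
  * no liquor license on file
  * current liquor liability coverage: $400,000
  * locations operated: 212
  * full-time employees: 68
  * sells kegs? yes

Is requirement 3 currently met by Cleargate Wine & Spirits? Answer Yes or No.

No

3. condition 'sells kegs' holds; managers with responsible-vendor certification 0 < 2 → not met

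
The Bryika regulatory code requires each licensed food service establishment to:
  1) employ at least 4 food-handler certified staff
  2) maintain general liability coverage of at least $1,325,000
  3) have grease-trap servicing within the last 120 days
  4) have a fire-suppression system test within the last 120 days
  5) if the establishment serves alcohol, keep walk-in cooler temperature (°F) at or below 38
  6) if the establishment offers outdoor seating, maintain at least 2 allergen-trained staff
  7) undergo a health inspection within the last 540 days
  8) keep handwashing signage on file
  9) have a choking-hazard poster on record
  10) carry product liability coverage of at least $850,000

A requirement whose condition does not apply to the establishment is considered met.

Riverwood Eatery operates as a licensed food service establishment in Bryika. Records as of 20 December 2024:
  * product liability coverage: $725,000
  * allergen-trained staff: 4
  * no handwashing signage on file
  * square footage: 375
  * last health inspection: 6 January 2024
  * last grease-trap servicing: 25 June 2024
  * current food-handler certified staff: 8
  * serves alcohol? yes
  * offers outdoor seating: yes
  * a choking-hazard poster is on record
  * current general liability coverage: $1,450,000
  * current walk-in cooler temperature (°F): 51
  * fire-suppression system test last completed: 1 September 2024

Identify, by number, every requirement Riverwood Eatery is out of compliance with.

3, 5, 8, 10

1. food-handler certified staff 8 ≥ 4 → met
2. general liability coverage $1,450,000 ≥ $1,325,000 → met
3. grease-trap servicing 178 days ago vs limit 120 → not met
4. fire-suppression system test 110 days ago vs limit 120 → met
5. condition 'serves alcohol' holds; walk-in cooler temperature (°F) 51 > 38 → not met
6. condition 'offers outdoor seating' holds; allergen-trained staff 4 ≥ 2 → met
7. health inspection 349 days ago vs limit 540 → met
8. handwashing signage absent → not met
9. choking-hazard poster present → met
10. product liability coverage $725,000 < $850,000 → not met
Not met: 3, 5, 8, 10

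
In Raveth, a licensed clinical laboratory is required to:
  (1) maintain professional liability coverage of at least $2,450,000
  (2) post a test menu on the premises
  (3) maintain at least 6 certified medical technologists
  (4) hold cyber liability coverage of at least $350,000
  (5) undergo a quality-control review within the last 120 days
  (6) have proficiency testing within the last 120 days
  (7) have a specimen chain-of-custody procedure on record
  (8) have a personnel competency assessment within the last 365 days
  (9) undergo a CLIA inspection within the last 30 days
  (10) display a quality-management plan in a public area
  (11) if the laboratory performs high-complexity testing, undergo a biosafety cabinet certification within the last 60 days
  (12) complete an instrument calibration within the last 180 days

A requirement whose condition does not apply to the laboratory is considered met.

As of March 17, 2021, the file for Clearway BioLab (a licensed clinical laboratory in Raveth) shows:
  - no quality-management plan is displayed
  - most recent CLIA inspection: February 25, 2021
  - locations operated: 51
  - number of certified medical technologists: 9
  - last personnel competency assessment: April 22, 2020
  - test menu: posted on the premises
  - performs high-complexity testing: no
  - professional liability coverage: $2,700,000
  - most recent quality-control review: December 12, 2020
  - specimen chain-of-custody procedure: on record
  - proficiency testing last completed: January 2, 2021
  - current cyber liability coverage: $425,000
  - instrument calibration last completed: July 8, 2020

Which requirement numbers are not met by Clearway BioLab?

10, 12

1. professional liability coverage $2,700,000 ≥ $2,450,000 → met
2. test menu present → met
3. certified medical technologists 9 ≥ 6 → met
4. cyber liability coverage $425,000 ≥ $350,000 → met
5. quality-control review 95 days ago vs limit 120 → met
6. proficiency testing 74 days ago vs limit 120 → met
7. specimen chain-of-custody procedure present → met
8. personnel competency assessment 329 days ago vs limit 365 → met
9. CLIA inspection 20 days ago vs limit 30 → met
10. quality-management plan absent → not met
11. condition 'performs high-complexity testing' does not hold → requirement n/a → met
12. instrument calibration 252 days ago vs limit 180 → not met
Not met: 10, 12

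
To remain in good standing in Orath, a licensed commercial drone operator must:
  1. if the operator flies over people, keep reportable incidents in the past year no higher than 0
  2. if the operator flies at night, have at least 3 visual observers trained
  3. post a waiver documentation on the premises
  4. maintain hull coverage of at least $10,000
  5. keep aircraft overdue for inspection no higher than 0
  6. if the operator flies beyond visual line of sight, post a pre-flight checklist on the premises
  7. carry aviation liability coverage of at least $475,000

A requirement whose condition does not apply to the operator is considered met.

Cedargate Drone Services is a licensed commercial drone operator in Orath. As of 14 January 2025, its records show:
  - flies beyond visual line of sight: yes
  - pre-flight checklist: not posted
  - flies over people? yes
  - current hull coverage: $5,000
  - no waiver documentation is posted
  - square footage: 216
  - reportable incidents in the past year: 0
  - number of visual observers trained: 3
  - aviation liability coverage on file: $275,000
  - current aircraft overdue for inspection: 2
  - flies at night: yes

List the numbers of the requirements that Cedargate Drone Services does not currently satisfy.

1. condition 'flies over people' holds; reportable incidents in the past year 0 ≤ 0 → met
2. condition 'flies at night' holds; visual observers trained 3 ≥ 3 → met
3. waiver documentation absent → not met
4. hull coverage $5,000 < $10,000 → not met
5. aircraft overdue for inspection 2 > 0 → not met
6. condition 'flies beyond visual line of sight' holds; pre-flight checklist absent → not met
7. aviation liability coverage $275,000 < $475,000 → not met
Not met: 3, 4, 5, 6, 7

3, 4, 5, 6, 7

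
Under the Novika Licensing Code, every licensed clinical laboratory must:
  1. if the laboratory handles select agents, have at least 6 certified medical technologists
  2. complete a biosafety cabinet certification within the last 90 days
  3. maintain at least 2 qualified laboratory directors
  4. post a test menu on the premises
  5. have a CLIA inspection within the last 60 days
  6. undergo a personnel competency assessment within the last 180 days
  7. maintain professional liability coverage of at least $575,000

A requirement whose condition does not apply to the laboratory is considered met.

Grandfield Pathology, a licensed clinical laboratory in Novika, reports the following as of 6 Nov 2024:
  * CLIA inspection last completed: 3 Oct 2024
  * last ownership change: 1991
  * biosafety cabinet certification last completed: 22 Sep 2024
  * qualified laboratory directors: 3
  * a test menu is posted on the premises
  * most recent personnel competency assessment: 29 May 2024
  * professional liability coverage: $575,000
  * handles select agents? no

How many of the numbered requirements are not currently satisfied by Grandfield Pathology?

1. condition 'handles select agents' does not hold → requirement n/a → met
2. biosafety cabinet certification 45 days ago vs limit 90 → met
3. qualified laboratory directors 3 ≥ 2 → met
4. test menu present → met
5. CLIA inspection 34 days ago vs limit 60 → met
6. personnel competency assessment 161 days ago vs limit 180 → met
7. professional liability coverage $575,000 ≥ $575,000 → met
Not met: 0 of 7

0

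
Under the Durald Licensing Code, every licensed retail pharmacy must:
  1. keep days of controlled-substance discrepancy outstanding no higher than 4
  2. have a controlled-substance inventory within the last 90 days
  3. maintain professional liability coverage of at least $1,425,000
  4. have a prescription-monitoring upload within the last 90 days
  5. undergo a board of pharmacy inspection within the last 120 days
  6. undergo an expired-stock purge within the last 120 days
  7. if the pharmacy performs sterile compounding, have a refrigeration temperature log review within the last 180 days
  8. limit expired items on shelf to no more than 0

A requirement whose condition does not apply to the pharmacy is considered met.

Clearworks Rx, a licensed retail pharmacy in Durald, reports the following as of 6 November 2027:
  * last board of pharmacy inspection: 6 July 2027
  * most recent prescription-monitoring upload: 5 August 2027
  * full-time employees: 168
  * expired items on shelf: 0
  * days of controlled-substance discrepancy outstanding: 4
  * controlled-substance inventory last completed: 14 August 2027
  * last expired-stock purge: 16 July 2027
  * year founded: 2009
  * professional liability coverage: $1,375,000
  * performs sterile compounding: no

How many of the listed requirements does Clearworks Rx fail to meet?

1. days of controlled-substance discrepancy outstanding 4 ≤ 4 → met
2. controlled-substance inventory 84 days ago vs limit 90 → met
3. professional liability coverage $1,375,000 < $1,425,000 → not met
4. prescription-monitoring upload 93 days ago vs limit 90 → not met
5. board of pharmacy inspection 123 days ago vs limit 120 → not met
6. expired-stock purge 113 days ago vs limit 120 → met
7. condition 'performs sterile compounding' does not hold → requirement n/a → met
8. expired items on shelf 0 ≤ 0 → met
Not met: 3 of 8

3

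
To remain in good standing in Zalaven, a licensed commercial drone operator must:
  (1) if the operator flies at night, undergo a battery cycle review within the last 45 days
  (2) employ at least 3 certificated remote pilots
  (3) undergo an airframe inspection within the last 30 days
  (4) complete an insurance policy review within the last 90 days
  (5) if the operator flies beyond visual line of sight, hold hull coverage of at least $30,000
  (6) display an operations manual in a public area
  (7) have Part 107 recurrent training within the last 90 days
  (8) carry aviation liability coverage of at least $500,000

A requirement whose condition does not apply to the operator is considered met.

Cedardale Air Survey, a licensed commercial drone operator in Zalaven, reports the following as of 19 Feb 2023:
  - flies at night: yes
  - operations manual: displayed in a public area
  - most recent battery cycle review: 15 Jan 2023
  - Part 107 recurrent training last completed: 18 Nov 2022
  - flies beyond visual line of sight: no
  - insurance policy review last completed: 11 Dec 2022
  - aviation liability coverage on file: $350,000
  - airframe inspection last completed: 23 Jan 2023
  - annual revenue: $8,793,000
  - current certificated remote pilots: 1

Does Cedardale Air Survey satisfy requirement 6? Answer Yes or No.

Yes

6. operations manual present → met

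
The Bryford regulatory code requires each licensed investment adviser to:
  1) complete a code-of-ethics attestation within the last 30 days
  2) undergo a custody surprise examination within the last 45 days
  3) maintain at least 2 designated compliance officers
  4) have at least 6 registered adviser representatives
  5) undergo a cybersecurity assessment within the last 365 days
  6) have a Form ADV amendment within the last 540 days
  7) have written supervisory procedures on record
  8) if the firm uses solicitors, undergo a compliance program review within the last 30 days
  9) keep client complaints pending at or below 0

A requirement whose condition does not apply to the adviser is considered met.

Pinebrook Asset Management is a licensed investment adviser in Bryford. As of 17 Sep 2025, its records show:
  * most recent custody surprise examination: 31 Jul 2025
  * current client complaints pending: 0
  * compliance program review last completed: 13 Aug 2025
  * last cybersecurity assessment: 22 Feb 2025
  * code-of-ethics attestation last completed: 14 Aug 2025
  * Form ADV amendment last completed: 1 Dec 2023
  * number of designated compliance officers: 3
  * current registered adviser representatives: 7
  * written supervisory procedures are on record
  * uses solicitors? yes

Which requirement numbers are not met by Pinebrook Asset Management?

1. code-of-ethics attestation 34 days ago vs limit 30 → not met
2. custody surprise examination 48 days ago vs limit 45 → not met
3. designated compliance officers 3 ≥ 2 → met
4. registered adviser representatives 7 ≥ 6 → met
5. cybersecurity assessment 207 days ago vs limit 365 → met
6. Form ADV amendment 656 days ago vs limit 540 → not met
7. written supervisory procedures present → met
8. condition 'uses solicitors' holds; compliance program review 35 days ago vs limit 30 → not met
9. client complaints pending 0 ≤ 0 → met
Not met: 1, 2, 6, 8

1, 2, 6, 8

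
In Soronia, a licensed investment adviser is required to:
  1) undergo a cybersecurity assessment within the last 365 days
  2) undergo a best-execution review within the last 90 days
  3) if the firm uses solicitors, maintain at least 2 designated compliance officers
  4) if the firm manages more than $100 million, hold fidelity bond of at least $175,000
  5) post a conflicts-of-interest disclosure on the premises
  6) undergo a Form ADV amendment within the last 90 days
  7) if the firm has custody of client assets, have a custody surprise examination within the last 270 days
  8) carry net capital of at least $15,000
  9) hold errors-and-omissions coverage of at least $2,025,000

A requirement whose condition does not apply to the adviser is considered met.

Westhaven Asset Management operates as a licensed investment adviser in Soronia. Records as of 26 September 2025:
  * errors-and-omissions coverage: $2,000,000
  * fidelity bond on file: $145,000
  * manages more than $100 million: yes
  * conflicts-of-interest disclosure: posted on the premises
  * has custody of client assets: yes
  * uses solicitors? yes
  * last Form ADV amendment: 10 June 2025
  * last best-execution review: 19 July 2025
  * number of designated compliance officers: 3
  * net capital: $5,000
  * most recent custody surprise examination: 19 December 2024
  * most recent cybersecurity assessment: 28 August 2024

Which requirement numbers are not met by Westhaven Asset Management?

1, 4, 6, 7, 8, 9

1. cybersecurity assessment 394 days ago vs limit 365 → not met
2. best-execution review 69 days ago vs limit 90 → met
3. condition 'uses solicitors' holds; designated compliance officers 3 ≥ 2 → met
4. condition 'manages more than $100 million' holds; fidelity bond $145,000 < $175,000 → not met
5. conflicts-of-interest disclosure present → met
6. Form ADV amendment 108 days ago vs limit 90 → not met
7. condition 'has custody of client assets' holds; custody surprise examination 281 days ago vs limit 270 → not met
8. net capital $5,000 < $15,000 → not met
9. errors-and-omissions coverage $2,000,000 < $2,025,000 → not met
Not met: 1, 4, 6, 7, 8, 9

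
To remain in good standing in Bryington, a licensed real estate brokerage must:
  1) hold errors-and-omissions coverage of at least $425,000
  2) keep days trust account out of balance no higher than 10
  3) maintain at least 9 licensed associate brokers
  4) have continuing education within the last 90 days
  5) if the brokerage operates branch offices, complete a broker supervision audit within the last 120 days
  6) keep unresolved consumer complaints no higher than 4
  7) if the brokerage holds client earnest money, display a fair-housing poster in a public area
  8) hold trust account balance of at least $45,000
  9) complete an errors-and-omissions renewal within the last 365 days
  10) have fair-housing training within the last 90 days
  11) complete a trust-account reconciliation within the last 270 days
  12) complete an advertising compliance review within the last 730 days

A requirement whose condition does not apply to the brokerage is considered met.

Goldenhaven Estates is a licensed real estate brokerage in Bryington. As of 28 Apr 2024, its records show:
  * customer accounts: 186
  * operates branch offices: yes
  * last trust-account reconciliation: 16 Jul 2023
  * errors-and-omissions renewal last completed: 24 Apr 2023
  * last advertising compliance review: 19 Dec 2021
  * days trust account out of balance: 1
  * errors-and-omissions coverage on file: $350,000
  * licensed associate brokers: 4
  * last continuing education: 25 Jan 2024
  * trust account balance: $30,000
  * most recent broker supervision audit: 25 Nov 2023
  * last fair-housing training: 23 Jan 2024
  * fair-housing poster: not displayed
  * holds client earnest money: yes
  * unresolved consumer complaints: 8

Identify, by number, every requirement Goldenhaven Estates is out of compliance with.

1. errors-and-omissions coverage $350,000 < $425,000 → not met
2. days trust account out of balance 1 ≤ 10 → met
3. licensed associate brokers 4 < 9 → not met
4. continuing education 94 days ago vs limit 90 → not met
5. condition 'operates branch offices' holds; broker supervision audit 155 days ago vs limit 120 → not met
6. unresolved consumer complaints 8 > 4 → not met
7. condition 'holds client earnest money' holds; fair-housing poster absent → not met
8. trust account balance $30,000 < $45,000 → not met
9. errors-and-omissions renewal 370 days ago vs limit 365 → not met
10. fair-housing training 96 days ago vs limit 90 → not met
11. trust-account reconciliation 287 days ago vs limit 270 → not met
12. advertising compliance review 861 days ago vs limit 730 → not met
Not met: 1, 3, 4, 5, 6, 7, 8, 9, 10, 11, 12

1, 3, 4, 5, 6, 7, 8, 9, 10, 11, 12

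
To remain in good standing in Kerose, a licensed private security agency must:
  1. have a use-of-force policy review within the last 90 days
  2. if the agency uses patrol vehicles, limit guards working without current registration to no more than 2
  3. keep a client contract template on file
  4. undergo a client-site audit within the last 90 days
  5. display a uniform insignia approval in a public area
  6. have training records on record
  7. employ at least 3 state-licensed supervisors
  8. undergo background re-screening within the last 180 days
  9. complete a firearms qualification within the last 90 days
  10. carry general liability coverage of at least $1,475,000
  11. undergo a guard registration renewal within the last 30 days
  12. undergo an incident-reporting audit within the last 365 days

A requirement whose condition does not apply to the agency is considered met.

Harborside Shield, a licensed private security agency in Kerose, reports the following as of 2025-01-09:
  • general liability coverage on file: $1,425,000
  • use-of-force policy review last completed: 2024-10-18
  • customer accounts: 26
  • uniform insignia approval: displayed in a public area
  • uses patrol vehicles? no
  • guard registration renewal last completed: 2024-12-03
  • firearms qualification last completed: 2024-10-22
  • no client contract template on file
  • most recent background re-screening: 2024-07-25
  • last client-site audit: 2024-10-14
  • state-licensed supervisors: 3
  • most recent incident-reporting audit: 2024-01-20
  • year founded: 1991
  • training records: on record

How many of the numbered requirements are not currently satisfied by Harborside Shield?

1. use-of-force policy review 83 days ago vs limit 90 → met
2. condition 'uses patrol vehicles' does not hold → requirement n/a → met
3. client contract template absent → not met
4. client-site audit 87 days ago vs limit 90 → met
5. uniform insignia approval present → met
6. training records present → met
7. state-licensed supervisors 3 ≥ 3 → met
8. background re-screening 168 days ago vs limit 180 → met
9. firearms qualification 79 days ago vs limit 90 → met
10. general liability coverage $1,425,000 < $1,475,000 → not met
11. guard registration renewal 37 days ago vs limit 30 → not met
12. incident-reporting audit 355 days ago vs limit 365 → met
Not met: 3 of 12

3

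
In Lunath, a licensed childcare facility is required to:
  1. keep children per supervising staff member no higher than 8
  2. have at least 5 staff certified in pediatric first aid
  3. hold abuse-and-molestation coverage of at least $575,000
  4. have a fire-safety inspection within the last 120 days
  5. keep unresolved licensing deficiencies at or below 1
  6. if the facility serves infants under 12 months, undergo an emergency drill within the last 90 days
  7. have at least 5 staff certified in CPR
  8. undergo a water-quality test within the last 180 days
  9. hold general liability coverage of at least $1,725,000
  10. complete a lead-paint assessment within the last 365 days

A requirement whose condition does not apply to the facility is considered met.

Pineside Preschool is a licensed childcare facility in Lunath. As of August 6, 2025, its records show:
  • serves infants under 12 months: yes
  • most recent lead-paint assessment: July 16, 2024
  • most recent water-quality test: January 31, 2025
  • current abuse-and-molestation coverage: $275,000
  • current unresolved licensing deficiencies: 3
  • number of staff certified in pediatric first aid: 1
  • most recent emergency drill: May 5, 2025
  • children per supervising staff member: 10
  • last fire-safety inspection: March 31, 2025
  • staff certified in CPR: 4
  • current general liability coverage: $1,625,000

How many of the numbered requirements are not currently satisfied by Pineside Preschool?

10

1. children per supervising staff member 10 > 8 → not met
2. staff certified in pediatric first aid 1 < 5 → not met
3. abuse-and-molestation coverage $275,000 < $575,000 → not met
4. fire-safety inspection 128 days ago vs limit 120 → not met
5. unresolved licensing deficiencies 3 > 1 → not met
6. condition 'serves infants under 12 months' holds; emergency drill 93 days ago vs limit 90 → not met
7. staff certified in CPR 4 < 5 → not met
8. water-quality test 187 days ago vs limit 180 → not met
9. general liability coverage $1,625,000 < $1,725,000 → not met
10. lead-paint assessment 386 days ago vs limit 365 → not met
Not met: 10 of 10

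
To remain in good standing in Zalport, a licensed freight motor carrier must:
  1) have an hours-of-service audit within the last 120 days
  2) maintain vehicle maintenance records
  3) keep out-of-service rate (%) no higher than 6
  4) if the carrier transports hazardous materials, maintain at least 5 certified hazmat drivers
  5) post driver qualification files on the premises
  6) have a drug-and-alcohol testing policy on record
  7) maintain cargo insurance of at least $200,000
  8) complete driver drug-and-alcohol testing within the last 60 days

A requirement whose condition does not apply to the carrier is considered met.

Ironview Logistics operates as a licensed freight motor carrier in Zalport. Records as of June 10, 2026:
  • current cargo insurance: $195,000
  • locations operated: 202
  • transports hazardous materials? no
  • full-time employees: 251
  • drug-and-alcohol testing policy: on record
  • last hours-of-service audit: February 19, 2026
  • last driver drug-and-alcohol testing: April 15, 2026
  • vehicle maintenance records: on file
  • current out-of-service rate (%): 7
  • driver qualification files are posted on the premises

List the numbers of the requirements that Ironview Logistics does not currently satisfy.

3, 7

1. hours-of-service audit 111 days ago vs limit 120 → met
2. vehicle maintenance records present → met
3. out-of-service rate (%) 7 > 6 → not met
4. condition 'transports hazardous materials' does not hold → requirement n/a → met
5. driver qualification files present → met
6. drug-and-alcohol testing policy present → met
7. cargo insurance $195,000 < $200,000 → not met
8. driver drug-and-alcohol testing 56 days ago vs limit 60 → met
Not met: 3, 7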